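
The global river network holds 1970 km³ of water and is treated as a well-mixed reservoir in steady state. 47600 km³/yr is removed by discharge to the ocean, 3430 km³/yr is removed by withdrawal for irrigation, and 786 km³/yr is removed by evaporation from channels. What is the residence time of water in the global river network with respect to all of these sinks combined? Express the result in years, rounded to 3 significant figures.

Total removal flux = 47600 + 3430 + 786 = 51816 km³/yr.
τ = M / ΣF_out = 1970 / 51816 = 0.03802 yr.

0.0380 yr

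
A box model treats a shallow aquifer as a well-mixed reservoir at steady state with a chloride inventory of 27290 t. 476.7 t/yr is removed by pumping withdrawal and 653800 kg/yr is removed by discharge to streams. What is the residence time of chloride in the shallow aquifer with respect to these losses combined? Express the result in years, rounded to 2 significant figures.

24 yr

Convert the discharge to streams flux: 653800 kg/yr = 653.8 t/yr.
Total removal = 476.7 + 653.8 = 1130.5 t/yr.
τ = M / ΣF_out = 27290 / 1130.5 = 24.14 yr.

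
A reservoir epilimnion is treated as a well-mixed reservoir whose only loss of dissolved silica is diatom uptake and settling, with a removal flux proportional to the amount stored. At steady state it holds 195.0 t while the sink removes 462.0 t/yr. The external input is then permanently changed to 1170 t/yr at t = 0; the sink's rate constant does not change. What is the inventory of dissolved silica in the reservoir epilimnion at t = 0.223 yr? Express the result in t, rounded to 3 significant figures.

The sink rate constant is k = F₀/M₀ = 462.0/195.0 = 2.369 yr⁻¹.
Solving dM/dt = F₁ − kM with M(0) = M₀ gives M(t) = F₁/k + (M₀ − F₁/k)·e^(−kt).
F₁/k = 1170/2.369 = 493.83 t; kt = 2.369 × 0.223 = 0.5283, e^(−kt) = 0.5896.
M(0.223) = 493.83 + (195.0 − 493.83) × 0.5896 = 493.83 − 176.2 = 317.65 t.

318 t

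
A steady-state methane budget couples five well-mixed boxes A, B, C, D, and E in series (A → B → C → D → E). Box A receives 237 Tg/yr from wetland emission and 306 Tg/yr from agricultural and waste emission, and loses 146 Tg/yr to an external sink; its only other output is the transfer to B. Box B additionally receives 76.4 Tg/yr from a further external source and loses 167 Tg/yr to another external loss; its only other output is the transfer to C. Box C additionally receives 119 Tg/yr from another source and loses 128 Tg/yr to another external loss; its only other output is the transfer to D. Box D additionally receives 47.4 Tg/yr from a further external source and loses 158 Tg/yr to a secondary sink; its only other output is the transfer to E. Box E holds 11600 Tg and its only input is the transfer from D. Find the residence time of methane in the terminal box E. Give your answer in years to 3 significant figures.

62.1 yr

Box A: F(A→B) = (237 + 306) − 146 = 397.00 Tg/yr.
Box B: F(B→C) = (397.00 + 76.4) − 167 = 306.40 Tg/yr.
Box C: F(C→D) = (306.40 + 119) − 128 = 297.40 Tg/yr.
Box D: F(D→E) = (297.40 + 47.4) − 158 = 186.80 Tg/yr.
Box E throughput = its input = 186.80 Tg/yr; τ = 11600 / 186.80 = 62.10 yr.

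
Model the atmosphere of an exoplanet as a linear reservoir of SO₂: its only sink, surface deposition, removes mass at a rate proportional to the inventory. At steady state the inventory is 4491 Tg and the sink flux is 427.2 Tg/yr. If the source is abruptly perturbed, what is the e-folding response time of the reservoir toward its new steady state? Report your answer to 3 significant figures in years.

For a linear reservoir the response time equals the residence time τ = M/F.
τ = 4491 / 427.2 = 10.51 yr.

10.5 yr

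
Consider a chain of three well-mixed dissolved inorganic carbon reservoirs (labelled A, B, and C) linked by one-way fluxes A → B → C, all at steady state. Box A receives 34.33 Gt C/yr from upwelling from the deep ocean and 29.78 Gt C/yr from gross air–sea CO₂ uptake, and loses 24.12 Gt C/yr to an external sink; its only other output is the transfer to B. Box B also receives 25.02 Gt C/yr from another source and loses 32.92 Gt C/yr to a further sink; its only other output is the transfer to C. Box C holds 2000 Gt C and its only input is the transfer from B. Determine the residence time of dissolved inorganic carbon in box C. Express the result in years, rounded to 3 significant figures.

Box A: F(A→B) = (34.33 + 29.78) − 24.12 = 39.990 Gt C/yr.
Box B: F(B→C) = (39.990 + 25.02) − 32.92 = 32.090 Gt C/yr.
Box C throughput = its input = 32.090 Gt C/yr; τ = 2000 / 32.090 = 62.32 yr.

62.3 yr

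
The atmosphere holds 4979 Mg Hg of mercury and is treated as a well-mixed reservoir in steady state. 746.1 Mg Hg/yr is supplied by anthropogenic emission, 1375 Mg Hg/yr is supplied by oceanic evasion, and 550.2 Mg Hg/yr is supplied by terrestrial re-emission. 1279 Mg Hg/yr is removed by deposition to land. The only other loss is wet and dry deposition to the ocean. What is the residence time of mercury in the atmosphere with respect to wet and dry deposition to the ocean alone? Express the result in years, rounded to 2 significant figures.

3.6 yr

At steady state ΣF_in = ΣF_out.
ΣF_in = 746.1 + 1375 + 550.2 = 2671.3 Mg Hg/yr.
Wet and dry deposition to the ocean flux = ΣF_in − (1279) = 2671.3 − 1279 = 1392 Mg Hg/yr.
τ = M / F = 4979 / 1392 = 3.576 yr.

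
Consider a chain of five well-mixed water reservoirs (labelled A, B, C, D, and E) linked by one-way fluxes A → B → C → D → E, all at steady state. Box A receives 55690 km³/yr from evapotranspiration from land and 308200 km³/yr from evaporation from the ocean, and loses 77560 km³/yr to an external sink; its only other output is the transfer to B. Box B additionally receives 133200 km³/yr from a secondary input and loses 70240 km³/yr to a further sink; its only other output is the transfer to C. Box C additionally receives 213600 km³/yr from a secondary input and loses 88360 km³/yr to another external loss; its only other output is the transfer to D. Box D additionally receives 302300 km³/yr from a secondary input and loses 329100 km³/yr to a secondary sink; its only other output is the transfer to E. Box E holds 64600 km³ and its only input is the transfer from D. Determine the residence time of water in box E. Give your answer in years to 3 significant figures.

Box A: F(A→B) = (55690 + 308200) − 77560 = 286330 km³/yr.
Box B: F(B→C) = (286330 + 133200) − 70240 = 349290 km³/yr.
Box C: F(C→D) = (349290 + 213600) − 88360 = 474530 km³/yr.
Box D: F(D→E) = (474530 + 302300) − 329100 = 447730 km³/yr.
Box E throughput = its input = 447730 km³/yr; τ = 64600 / 447730 = 0.1443 yr.

0.144 yr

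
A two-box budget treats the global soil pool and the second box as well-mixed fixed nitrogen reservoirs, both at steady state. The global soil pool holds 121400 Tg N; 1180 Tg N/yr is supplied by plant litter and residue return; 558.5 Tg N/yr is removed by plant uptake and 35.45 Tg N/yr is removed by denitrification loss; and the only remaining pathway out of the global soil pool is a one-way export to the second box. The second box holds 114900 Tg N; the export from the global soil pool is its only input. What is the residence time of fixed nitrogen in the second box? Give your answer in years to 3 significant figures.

Balance the global soil pool: ΣF_in = 1180.0 Tg N/yr.
Export to the second box = ΣF_in − (558.5 + 35.45) = 586.05 Tg N/yr.
At steady state the output of the second box equals its input, 586.05 Tg N/yr.
τ = M / F = 114900 / 586.05 = 196.1 yr.

196 yr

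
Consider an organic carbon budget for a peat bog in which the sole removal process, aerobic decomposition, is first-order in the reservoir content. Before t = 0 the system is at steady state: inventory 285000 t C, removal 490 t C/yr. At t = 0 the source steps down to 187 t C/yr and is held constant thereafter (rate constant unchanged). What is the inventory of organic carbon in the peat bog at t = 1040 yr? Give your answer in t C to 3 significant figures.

138000 t C

τ = M₀/F₀ = 285000/490 = 581.6 yr; rate constant k = 1/τ.
New steady state M_∞ = F₁/k = F₁·τ = 187 × 581.6 = 108770 t C.
M(t) = M_∞ + (M₀ − M_∞)·e^(−t/τ); t/τ = 1040/581.6 = 1.788, so e^(−t/τ) = 0.1673.
M(t) = 108770 + 176200 × 0.1673 = 138250 t C.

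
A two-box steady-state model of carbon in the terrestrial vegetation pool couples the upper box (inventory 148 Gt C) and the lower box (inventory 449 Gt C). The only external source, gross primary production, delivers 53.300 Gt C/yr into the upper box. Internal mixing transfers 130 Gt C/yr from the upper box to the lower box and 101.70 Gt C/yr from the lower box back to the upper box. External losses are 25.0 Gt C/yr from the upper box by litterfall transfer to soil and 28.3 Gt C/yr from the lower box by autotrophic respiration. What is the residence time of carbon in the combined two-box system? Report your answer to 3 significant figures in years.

11.2 yr

Treat the two boxes together as one reservoir: the mixing fluxes between them are internal recycling, so τ = ΣM / Σ(external losses).
M_total = 148 + 449 = 597.00 Gt C.
ΣF_external_out = 25.0 + 28.3 = 53.300 Gt C/yr.
τ = M_total / ΣF_ext = 597.00 / 53.300 = 11.20 yr.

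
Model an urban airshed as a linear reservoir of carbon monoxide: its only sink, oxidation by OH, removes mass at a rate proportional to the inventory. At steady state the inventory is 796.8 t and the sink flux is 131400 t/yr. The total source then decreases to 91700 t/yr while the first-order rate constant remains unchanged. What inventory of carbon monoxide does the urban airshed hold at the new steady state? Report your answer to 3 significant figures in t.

556 t

Rate constant k = F/M = 131400 / 796.8 = 164.9 yr⁻¹.
At the new steady state, source = k·M_new ⇒ M_new = 91700 / 164.9 = 556.1 t.
(Equivalently M_new = M × F_new/F_old = 796.8 × 91700/131400.)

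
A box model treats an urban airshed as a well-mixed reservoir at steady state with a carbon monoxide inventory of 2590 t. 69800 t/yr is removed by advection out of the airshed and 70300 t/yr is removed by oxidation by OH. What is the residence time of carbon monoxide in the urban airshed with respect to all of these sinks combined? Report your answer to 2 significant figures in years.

Total removal flux = 69800 + 70300 = 140100 t/yr.
τ = M / ΣF_out = 2590 / 140100 = 0.01849 yr.

0.018 yr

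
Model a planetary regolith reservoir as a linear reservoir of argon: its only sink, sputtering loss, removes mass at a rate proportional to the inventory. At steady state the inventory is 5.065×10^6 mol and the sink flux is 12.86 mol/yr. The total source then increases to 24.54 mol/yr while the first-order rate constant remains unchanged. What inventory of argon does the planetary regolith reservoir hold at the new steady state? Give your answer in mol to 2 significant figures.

9.7×10^6 mol

Rate constant k = F/M = 12.86 / 5.065×10^6 = 2.539×10^-6 yr⁻¹.
At the new steady state, source = k·M_new ⇒ M_new = 24.54 / 2.539×10^-6 = 9.665×10^6 mol.
(Equivalently M_new = M × F_new/F_old = 5.065×10^6 × 24.54/12.86.)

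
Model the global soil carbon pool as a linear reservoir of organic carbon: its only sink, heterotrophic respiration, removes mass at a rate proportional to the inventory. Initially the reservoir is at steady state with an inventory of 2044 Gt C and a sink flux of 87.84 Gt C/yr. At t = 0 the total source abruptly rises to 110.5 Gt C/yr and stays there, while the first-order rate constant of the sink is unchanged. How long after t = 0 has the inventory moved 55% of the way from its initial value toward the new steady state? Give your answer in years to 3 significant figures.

18.6 yr

τ = M₀/F₀ = 2044/87.84 = 23.27 yr.
The remaining gap fraction is e^(−t/τ); 55% covered ⇒ e^(−t/τ) = 0.450.
t = −τ ln(0.450) = 23.27 × 0.7985 = 18.58 yr.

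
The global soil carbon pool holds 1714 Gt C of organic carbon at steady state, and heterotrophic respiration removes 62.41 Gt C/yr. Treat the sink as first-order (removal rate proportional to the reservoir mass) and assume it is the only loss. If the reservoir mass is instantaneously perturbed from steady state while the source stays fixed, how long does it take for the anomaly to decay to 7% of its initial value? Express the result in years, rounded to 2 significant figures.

73 yr

For a linear reservoir the anomaly decays as exp(−t/τ) with τ = M/F = 1714/62.41 = 27.46 yr.
exp(−t/τ) = 0.07 ⇒ t = −τ ln(0.07) = 27.46 × 2.659 = 73.03 yr.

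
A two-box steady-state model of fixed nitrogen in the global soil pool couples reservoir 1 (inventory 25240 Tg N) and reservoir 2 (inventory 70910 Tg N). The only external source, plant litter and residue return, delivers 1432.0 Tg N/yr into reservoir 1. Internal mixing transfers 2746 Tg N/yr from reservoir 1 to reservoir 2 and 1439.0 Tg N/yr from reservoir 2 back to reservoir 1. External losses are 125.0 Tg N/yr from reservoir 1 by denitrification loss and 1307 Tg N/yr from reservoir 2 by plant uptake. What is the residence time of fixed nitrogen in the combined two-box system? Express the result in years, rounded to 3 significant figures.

Treat the two boxes together as one reservoir: the mixing fluxes between them are internal recycling, so τ = ΣM / Σ(external losses).
M_total = 25240 + 70910 = 96150 Tg N.
ΣF_external_out = 125.0 + 1307 = 1432.0 Tg N/yr.
τ = M_total / ΣF_ext = 96150 / 1432.0 = 67.14 yr.

67.1 yr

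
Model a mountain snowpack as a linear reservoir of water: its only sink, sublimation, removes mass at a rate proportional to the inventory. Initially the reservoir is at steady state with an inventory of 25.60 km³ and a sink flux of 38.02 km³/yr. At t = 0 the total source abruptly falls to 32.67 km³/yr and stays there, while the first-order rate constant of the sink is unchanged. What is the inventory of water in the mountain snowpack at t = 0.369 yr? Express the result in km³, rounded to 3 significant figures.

24.1 km³

τ = M₀/F₀ = 25.60/38.02 = 0.6733 yr; rate constant k = 1/τ.
New steady state M_∞ = F₁/k = F₁·τ = 32.67 × 0.6733 = 21.998 km³.
M(t) = M_∞ + (M₀ − M_∞)·e^(−t/τ); t/τ = 0.369/0.6733 = 0.5480, so e^(−t/τ) = 0.5781.
M(t) = 21.998 + 3.602 × 0.5781 = 24.080 km³.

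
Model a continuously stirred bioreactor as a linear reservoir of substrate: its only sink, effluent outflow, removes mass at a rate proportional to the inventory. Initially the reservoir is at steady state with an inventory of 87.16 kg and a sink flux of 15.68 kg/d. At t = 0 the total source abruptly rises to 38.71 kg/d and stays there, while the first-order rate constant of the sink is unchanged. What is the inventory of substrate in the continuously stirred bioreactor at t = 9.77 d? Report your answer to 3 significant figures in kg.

193 kg

Residence time τ = M₀/F₀ = 5.559 d. The eventual steady state is M_∞ = M₀·(F₁/F₀) = 87.16 × 38.71/15.68 = 215.18 kg.
The anomaly ΔM(t) = M(t) − M_∞ decays as ΔM₀·e^(−t/τ) with ΔM₀ = 87.16 − 215.18 = −128.0 kg.
At t = 9.77 d, e^(−t/τ) = e^(−1.758) = 0.1725, so ΔM = −22.08 kg and M = 215.18 − 22.08 = 193.10 kg.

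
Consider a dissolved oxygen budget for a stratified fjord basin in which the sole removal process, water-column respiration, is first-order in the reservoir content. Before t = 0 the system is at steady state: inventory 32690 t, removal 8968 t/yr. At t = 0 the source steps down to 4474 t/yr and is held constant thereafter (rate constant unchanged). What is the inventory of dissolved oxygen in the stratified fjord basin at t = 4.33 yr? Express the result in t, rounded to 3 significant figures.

Residence time τ = M₀/F₀ = 3.645 yr. The eventual steady state is M_∞ = M₀·(F₁/F₀) = 32690 × 4474/8968 = 16309 t.
The anomaly ΔM(t) = M(t) − M_∞ decays as ΔM₀·e^(−t/τ) with ΔM₀ = 32690 − 16309 = 16380 t.
At t = 4.33 yr, e^(−t/τ) = e^(−1.188) = 0.3049, so ΔM = 4994 t and M = 16309 + 4994 = 21303 t.

21300 t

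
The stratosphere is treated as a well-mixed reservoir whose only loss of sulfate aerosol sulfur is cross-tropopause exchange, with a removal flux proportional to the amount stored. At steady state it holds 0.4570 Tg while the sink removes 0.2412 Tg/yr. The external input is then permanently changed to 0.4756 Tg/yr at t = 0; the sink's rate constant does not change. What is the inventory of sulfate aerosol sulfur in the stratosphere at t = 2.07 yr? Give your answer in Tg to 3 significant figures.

τ = M₀/F₀ = 0.4570/0.2412 = 1.895 yr; rate constant k = 1/τ.
New steady state M_∞ = F₁/k = F₁·τ = 0.4756 × 1.895 = 0.90112 Tg.
M(t) = M_∞ + (M₀ − M_∞)·e^(−t/τ); t/τ = 2.07/1.895 = 1.093, so e^(−t/τ) = 0.3354.
M(t) = 0.90112 − 0.4441 × 0.3354 = 0.75217 Tg.

0.752 Tg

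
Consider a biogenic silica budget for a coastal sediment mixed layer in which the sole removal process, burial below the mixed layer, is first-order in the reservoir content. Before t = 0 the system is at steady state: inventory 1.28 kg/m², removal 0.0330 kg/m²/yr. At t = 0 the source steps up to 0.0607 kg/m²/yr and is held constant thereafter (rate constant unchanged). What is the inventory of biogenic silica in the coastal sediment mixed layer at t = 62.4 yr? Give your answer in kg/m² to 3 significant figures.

The sink rate constant is k = F₀/M₀ = 0.0330/1.28 = 0.02578 yr⁻¹.
Solving dM/dt = F₁ − kM with M(0) = M₀ gives M(t) = F₁/k + (M₀ − F₁/k)·e^(−kt).
F₁/k = 0.0607/0.02578 = 2.3544 kg/m²; kt = 0.02578 × 62.4 = 1.609, e^(−kt) = 0.2001.
M(62.4) = 2.3544 + (1.28 − 2.3544) × 0.2001 = 2.3544 − 0.2150 = 2.1394 kg/m².

2.14 kg/m²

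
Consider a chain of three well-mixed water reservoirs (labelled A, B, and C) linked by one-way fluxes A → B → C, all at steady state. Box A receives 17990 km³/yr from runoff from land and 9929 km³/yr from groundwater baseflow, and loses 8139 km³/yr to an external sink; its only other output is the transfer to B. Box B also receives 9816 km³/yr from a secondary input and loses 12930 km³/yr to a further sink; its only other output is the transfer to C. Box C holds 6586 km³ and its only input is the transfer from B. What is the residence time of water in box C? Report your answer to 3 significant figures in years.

0.395 yr

Box A: F(A→B) = (17990 + 9929) − 8139 = 19780 km³/yr.
Box B: F(B→C) = (19780 + 9816) − 12930 = 16666 km³/yr.
Box C throughput = its input = 16666 km³/yr; τ = 6586 / 16666 = 0.3952 yr.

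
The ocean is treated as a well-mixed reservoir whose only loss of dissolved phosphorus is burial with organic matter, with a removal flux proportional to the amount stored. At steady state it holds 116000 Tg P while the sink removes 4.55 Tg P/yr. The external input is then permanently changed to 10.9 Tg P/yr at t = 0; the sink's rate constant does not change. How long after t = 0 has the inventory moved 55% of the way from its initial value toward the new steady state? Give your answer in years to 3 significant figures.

20400 yr

τ = M₀/F₀ = 116000/4.55 = 25490 yr.
The remaining gap fraction is e^(−t/τ); 55% covered ⇒ e^(−t/τ) = 0.450.
t = −τ ln(0.450) = 25490 × 0.7985 = 20360 yr.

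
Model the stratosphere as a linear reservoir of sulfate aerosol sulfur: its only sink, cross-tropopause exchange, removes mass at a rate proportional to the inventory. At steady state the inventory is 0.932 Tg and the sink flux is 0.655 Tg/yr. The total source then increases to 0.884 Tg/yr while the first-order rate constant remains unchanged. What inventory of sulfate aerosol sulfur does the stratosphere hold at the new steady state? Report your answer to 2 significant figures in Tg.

Rate constant k = F/M = 0.655 / 0.932 = 0.7028 yr⁻¹.
At the new steady state, source = k·M_new ⇒ M_new = 0.884 / 0.7028 = 1.258 Tg.
(Equivalently M_new = M × F_new/F_old = 0.932 × 0.884/0.655.)

1.3 Tg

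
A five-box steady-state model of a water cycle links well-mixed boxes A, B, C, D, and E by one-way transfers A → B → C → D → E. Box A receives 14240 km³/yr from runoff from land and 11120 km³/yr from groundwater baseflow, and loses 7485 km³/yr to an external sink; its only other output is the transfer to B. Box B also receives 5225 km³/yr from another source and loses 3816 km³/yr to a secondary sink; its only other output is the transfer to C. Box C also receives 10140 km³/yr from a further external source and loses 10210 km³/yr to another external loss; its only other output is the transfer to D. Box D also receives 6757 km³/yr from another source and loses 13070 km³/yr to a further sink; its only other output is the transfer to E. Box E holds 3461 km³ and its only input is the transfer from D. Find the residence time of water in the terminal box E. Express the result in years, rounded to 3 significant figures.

0.268 yr

Box A: F(A→B) = (14240 + 11120) − 7485 = 17875 km³/yr.
Box B: F(B→C) = (17875 + 5225) − 3816 = 19284 km³/yr.
Box C: F(C→D) = (19284 + 10140) − 10210 = 19214 km³/yr.
Box D: F(D→E) = (19214 + 6757) − 13070 = 12901 km³/yr.
Box E throughput = its input = 12901 km³/yr; τ = 3461 / 12901 = 0.2683 yr.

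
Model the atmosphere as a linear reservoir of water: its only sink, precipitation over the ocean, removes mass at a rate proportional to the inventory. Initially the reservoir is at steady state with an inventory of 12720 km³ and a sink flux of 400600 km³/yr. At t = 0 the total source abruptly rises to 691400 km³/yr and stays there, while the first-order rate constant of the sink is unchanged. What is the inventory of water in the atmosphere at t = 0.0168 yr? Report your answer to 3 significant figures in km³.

Residence time τ = M₀/F₀ = 0.03175 yr. The eventual steady state is M_∞ = M₀·(F₁/F₀) = 12720 × 691400/400600 = 21954 km³.
The anomaly ΔM(t) = M(t) − M_∞ decays as ΔM₀·e^(−t/τ) with ΔM₀ = 12720 − 21954 = −9234 km³.
At t = 0.0168 yr, e^(−t/τ) = e^(−0.5291) = 0.5891, so ΔM = −5440 km³ and M = 21954 − 5440 = 16514 km³.

16500 km³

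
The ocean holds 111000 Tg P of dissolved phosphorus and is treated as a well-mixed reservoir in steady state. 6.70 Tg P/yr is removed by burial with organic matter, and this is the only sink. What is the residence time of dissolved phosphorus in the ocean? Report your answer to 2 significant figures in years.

17000 yr

τ = M / F = 111000 / 6.70 = 16570 yr.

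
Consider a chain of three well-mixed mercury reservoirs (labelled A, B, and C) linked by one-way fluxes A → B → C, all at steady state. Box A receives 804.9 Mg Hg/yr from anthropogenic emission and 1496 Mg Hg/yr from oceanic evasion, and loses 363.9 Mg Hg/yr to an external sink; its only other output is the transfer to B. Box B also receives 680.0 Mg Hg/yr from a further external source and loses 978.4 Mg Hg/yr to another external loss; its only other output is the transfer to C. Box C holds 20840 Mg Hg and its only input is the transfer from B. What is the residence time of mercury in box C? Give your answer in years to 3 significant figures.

Box A: F(A→B) = (804.9 + 1496) − 363.9 = 1937.0 Mg Hg/yr.
Box B: F(B→C) = (1937.0 + 680.0) − 978.4 = 1638.6 Mg Hg/yr.
Box C throughput = its input = 1638.6 Mg Hg/yr; τ = 20840 / 1638.6 = 12.72 yr.

12.7 yr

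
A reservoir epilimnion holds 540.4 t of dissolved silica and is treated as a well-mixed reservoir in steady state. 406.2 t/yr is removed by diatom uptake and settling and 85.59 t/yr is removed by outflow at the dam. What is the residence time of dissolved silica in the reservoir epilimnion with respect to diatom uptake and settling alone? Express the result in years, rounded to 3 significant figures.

1.33 yr

Residence time with respect to a single sink: τ = M / F_sink.
τ = 540.4 / 406.2 = 1.330 yr.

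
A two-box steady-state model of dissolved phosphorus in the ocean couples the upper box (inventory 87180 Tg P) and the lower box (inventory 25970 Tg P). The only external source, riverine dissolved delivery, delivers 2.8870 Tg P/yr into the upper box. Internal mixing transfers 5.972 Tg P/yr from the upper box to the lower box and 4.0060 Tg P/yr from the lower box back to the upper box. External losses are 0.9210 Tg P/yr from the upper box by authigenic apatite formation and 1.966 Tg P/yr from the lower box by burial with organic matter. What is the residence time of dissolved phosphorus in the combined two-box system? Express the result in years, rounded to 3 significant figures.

39200 yr

Residence time in the combined system uses the total inventory and the total *external* removal — internal exchanges between the two boxes cancel.
M_total = 87180 + 25970 = 113150 Tg P.
ΣF_external_out = 0.9210 + 1.966 = 2.8870 Tg P/yr.
τ = M_total / ΣF_ext = 113150 / 2.8870 = 39190 yr.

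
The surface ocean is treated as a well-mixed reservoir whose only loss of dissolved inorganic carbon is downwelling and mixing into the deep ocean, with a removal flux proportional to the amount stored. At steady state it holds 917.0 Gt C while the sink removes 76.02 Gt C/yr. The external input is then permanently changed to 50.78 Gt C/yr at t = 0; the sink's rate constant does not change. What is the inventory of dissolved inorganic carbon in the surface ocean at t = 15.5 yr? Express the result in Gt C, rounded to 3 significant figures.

697 Gt C

τ = M₀/F₀ = 917.0/76.02 = 12.06 yr; rate constant k = 1/τ.
New steady state M_∞ = F₁/k = F₁·τ = 50.78 × 12.06 = 612.54 Gt C.
M(t) = M_∞ + (M₀ − M_∞)·e^(−t/τ); t/τ = 15.5/12.06 = 1.285, so e^(−t/τ) = 0.2767.
M(t) = 612.54 + 304.5 × 0.2767 = 696.77 Gt C.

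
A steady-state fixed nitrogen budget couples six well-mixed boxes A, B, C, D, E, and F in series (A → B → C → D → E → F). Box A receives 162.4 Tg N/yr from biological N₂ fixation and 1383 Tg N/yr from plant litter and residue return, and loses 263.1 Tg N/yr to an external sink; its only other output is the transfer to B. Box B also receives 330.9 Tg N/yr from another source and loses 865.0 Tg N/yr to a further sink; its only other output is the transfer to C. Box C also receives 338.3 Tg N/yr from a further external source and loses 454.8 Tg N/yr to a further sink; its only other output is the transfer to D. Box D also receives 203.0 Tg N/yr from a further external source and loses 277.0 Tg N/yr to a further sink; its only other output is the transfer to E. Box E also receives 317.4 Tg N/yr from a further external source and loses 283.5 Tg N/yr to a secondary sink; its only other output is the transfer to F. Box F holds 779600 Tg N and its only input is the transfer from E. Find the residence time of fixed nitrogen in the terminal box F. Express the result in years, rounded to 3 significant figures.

1320 yr

Box A: F(A→B) = (162.4 + 1383) − 263.1 = 1282.3 Tg N/yr.
Box B: F(B→C) = (1282.3 + 330.9) − 865.0 = 748.20 Tg N/yr.
Box C: F(C→D) = (748.20 + 338.3) − 454.8 = 631.70 Tg N/yr.
Box D: F(D→E) = (631.70 + 203.0) − 277.0 = 557.70 Tg N/yr.
Box E: F(E→F) = (557.70 + 317.4) − 283.5 = 591.60 Tg N/yr.
Box F throughput = its input = 591.60 Tg N/yr; τ = 779600 / 591.60 = 1318 yr.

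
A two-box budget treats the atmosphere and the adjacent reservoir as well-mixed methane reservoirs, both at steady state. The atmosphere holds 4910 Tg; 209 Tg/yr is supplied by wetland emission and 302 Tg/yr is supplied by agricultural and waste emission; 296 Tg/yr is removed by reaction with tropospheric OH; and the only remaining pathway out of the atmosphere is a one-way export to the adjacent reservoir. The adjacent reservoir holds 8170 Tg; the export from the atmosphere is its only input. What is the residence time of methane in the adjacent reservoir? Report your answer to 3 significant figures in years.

Balance the atmosphere: ΣF_in = 209 + 302 = 511.00 Tg/yr.
Export to the adjacent reservoir = ΣF_in − (296) = 215.00 Tg/yr.
At steady state the output of the adjacent reservoir equals its input, 215.00 Tg/yr.
τ = M / F = 8170 / 215.00 = 38.00 yr.

38.0 yr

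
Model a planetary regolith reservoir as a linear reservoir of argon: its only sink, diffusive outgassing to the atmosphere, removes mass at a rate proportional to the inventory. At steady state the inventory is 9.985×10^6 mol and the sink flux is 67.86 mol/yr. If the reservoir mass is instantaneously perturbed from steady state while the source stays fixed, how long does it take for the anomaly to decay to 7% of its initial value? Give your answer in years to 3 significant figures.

391000 yr

For a linear reservoir the anomaly decays as exp(−t/τ) with τ = M/F = 9.985×10^6/67.86 = 147100 yr.
exp(−t/τ) = 0.07 ⇒ t = −τ ln(0.07) = 147100 × 2.659 = 391300 yr.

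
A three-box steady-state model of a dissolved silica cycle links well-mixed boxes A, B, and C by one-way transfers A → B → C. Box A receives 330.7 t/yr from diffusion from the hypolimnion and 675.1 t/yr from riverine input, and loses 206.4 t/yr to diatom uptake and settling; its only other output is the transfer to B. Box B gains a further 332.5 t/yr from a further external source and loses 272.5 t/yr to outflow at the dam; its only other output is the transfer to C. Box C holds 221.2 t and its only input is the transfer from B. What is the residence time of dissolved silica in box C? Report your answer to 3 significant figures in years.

Box A: F(A→B) = (330.7 + 675.1) − 206.4 = 799.40 t/yr.
Box B: F(B→C) = (799.40 + 332.5) − 272.5 = 859.40 t/yr.
Box C throughput = its input = 859.40 t/yr; τ = 221.2 / 859.40 = 0.2574 yr.

0.257 yr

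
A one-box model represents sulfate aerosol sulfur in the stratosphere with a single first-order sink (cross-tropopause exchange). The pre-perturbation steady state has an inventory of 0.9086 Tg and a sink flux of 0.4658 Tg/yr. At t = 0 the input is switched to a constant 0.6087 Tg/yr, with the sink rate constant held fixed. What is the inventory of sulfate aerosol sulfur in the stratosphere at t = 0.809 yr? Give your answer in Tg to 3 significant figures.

1.00 Tg

Residence time τ = M₀/F₀ = 1.951 yr. The eventual steady state is M_∞ = M₀·(F₁/F₀) = 0.9086 × 0.6087/0.4658 = 1.1873 Tg.
The anomaly ΔM(t) = M(t) − M_∞ decays as ΔM₀·e^(−t/τ) with ΔM₀ = 0.9086 − 1.1873 = −0.2787 Tg.
At t = 0.809 yr, e^(−t/τ) = e^(−0.4147) = 0.6605, so ΔM = −0.1841 Tg and M = 1.1873 − 0.1841 = 1.0032 Tg.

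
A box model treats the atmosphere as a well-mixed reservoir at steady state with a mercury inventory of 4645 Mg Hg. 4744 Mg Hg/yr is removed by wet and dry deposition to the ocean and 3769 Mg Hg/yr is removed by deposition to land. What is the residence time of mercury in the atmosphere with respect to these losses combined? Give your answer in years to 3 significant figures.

Total removal = 4744 + 3769 = 8513.0 Mg Hg/yr.
τ = M / ΣF_out = 4645 / 8513.0 = 0.5456 yr.

0.546 yr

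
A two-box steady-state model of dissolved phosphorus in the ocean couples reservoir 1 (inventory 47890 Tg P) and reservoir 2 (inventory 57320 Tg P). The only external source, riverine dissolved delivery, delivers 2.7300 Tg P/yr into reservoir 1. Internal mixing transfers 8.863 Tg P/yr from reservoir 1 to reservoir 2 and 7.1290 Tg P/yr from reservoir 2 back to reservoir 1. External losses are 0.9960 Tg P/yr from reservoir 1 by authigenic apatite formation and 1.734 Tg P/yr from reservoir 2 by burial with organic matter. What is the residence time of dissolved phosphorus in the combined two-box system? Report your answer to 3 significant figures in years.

38500 yr

Residence time in the combined system uses the total inventory and the total *external* removal — internal exchanges between the two boxes cancel.
M_total = 47890 + 57320 = 105210 Tg P.
ΣF_external_out = 0.9960 + 1.734 = 2.7300 Tg P/yr.
τ = M_total / ΣF_ext = 105210 / 2.7300 = 38540 yr.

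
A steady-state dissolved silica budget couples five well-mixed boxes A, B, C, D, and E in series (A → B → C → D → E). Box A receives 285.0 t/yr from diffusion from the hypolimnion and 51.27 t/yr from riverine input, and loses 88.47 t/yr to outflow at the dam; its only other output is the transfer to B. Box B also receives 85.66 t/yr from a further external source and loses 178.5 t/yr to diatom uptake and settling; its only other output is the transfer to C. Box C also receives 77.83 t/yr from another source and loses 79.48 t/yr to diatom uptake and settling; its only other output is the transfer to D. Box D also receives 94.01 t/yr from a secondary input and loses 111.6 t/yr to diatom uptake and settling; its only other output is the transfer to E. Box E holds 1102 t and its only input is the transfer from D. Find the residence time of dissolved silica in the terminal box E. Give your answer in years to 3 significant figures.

Box A: F(A→B) = (285.0 + 51.27) − 88.47 = 247.80 t/yr.
Box B: F(B→C) = (247.80 + 85.66) − 178.5 = 154.96 t/yr.
Box C: F(C→D) = (154.96 + 77.83) − 79.48 = 153.31 t/yr.
Box D: F(D→E) = (153.31 + 94.01) − 111.6 = 135.72 t/yr.
Box E throughput = its input = 135.72 t/yr; τ = 1102 / 135.72 = 8.120 yr.

8.12 yr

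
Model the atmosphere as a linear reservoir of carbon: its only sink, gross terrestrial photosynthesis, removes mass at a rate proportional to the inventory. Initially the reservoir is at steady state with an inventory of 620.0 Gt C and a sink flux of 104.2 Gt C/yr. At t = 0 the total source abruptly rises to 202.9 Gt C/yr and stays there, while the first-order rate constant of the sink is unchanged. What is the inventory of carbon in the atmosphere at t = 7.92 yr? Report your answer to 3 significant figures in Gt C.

τ = M₀/F₀ = 620.0/104.2 = 5.950 yr; rate constant k = 1/τ.
New steady state M_∞ = F₁/k = F₁·τ = 202.9 × 5.950 = 1207.3 Gt C.
M(t) = M_∞ + (M₀ − M_∞)·e^(−t/τ); t/τ = 7.92/5.950 = 1.331, so e^(−t/τ) = 0.2642.
M(t) = 1207.3 − 587.3 × 0.2642 = 1052.1 Gt C.

1050 Gt C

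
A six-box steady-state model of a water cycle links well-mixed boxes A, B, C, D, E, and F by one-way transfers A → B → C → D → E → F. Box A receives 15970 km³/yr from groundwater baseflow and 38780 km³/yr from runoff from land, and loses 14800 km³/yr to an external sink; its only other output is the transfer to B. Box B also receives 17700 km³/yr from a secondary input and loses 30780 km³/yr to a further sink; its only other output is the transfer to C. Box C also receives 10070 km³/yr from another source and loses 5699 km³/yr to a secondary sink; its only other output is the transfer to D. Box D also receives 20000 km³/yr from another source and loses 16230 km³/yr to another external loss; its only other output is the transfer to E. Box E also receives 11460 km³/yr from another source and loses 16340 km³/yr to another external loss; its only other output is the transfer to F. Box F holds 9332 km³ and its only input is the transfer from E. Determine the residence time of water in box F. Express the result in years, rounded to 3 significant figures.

0.310 yr

Box A: F(A→B) = (15970 + 38780) − 14800 = 39950 km³/yr.
Box B: F(B→C) = (39950 + 17700) − 30780 = 26870 km³/yr.
Box C: F(C→D) = (26870 + 10070) − 5699 = 31241 km³/yr.
Box D: F(D→E) = (31241 + 20000) − 16230 = 35011 km³/yr.
Box E: F(E→F) = (35011 + 11460) − 16340 = 30131 km³/yr.
Box F throughput = its input = 30131 km³/yr; τ = 9332 / 30131 = 0.3097 yr.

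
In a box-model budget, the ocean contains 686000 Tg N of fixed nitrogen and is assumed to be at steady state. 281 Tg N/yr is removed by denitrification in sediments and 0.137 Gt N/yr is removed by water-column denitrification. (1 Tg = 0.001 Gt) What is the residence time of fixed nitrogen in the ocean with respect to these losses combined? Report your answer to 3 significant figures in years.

Convert the water-column denitrification flux: 0.137 Gt N/yr = 137.0 Tg N/yr.
Total removal = 281.0 + 137.0 = 418.00 Tg N/yr.
τ = M / ΣF_out = 686000 / 418.00 = 1641 yr.

1640 yr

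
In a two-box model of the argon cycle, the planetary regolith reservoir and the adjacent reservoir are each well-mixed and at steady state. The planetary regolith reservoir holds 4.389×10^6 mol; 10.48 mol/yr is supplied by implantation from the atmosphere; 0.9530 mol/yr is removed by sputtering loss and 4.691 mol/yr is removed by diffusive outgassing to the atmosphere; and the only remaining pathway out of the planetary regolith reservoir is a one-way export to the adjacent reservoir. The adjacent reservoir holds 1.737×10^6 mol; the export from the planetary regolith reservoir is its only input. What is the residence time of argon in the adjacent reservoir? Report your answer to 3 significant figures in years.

Balance the planetary regolith reservoir: ΣF_in = 10.480 mol/yr.
Export to the adjacent reservoir = ΣF_in − (0.9530 + 4.691) = 4.8360 mol/yr.
At steady state the output of the adjacent reservoir equals its input, 4.8360 mol/yr.
τ = M / F = 1.737×10^6 / 4.8360 = 359200 yr.

359000 yr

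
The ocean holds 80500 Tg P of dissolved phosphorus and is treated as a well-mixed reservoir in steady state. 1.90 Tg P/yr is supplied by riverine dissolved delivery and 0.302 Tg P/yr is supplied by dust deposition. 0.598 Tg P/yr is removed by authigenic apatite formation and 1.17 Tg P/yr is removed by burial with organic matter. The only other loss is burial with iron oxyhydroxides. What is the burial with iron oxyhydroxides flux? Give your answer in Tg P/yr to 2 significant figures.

0.43 Tg P/yr

At steady state ΣF_in = ΣF_out.
ΣF_in = 1.90 + 0.302 = 2.2020 Tg P/yr.
Burial with iron oxyhydroxides flux = ΣF_in − (0.598 + 1.17) = 2.2020 − 1.768 = 0.4340 Tg P/yr.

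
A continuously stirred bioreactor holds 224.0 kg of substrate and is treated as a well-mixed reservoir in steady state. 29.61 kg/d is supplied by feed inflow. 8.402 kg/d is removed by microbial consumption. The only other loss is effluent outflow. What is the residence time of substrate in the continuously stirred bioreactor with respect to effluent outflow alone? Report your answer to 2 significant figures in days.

11 d

At steady state ΣF_in = ΣF_out.
ΣF_in = 29.610 kg/d.
Effluent outflow flux = ΣF_in − (8.402) = 29.610 − 8.402 = 21.21 kg/d.
τ = M / F = 224.0 / 21.21 = 10.56 d.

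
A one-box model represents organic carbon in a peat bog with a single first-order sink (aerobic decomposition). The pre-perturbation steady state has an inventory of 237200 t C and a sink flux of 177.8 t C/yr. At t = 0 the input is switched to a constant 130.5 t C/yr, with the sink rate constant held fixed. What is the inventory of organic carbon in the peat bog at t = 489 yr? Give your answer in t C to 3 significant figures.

218000 t C

Residence time τ = M₀/F₀ = 1334 yr. The eventual steady state is M_∞ = M₀·(F₁/F₀) = 237200 × 130.5/177.8 = 174100 t C.
The anomaly ΔM(t) = M(t) − M_∞ decays as ΔM₀·e^(−t/τ) with ΔM₀ = 237200 − 174100 = 63100 t C.
At t = 489 yr, e^(−t/τ) = e^(−0.3665) = 0.6931, so ΔM = 43740 t C and M = 174100 + 43740 = 217840 t C.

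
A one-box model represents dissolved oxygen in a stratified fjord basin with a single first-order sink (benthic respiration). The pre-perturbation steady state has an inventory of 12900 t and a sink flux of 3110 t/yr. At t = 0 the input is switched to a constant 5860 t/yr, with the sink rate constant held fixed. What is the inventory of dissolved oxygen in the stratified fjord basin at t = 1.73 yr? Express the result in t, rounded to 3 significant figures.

16800 t

The sink rate constant is k = F₀/M₀ = 3110/12900 = 0.2411 yr⁻¹.
Solving dM/dt = F₁ − kM with M(0) = M₀ gives M(t) = F₁/k + (M₀ − F₁/k)·e^(−kt).
F₁/k = 5860/0.2411 = 24307 t; kt = 0.2411 × 1.73 = 0.4171, e^(−kt) = 0.6590.
M(1.73) = 24307 + (12900 − 24307) × 0.6590 = 24307 − 7517 = 16790 t.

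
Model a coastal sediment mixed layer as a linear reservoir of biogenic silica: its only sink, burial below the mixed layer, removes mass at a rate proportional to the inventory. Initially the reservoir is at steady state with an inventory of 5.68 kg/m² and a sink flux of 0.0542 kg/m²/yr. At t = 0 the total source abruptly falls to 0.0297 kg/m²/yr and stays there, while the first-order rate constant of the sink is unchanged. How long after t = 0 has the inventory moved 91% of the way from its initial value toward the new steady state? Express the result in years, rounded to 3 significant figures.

252 yr

τ = M₀/F₀ = 5.68/0.0542 = 104.8 yr.
The remaining gap fraction is e^(−t/τ); 91% covered ⇒ e^(−t/τ) = 0.0900.
t = −τ ln(0.0900) = 104.8 × 2.408 = 252.3 yr.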